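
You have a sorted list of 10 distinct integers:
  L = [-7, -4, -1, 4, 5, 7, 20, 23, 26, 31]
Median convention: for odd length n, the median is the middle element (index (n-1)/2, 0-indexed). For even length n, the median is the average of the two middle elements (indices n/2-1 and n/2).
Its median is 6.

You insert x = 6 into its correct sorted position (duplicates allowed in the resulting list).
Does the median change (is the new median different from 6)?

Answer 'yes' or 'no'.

Answer: no

Derivation:
Old median = 6
Insert x = 6
New median = 6
Changed? no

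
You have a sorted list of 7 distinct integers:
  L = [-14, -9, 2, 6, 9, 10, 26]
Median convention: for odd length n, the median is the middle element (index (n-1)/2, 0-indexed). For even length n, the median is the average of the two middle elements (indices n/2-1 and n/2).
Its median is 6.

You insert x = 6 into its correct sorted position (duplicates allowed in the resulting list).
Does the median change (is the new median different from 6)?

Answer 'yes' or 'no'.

Answer: no

Derivation:
Old median = 6
Insert x = 6
New median = 6
Changed? no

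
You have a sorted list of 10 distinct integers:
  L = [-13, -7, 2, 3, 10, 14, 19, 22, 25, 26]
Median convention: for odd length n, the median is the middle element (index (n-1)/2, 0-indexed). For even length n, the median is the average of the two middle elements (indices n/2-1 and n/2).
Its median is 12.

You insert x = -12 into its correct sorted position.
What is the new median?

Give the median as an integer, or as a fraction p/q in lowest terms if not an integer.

Answer: 10

Derivation:
Old list (sorted, length 10): [-13, -7, 2, 3, 10, 14, 19, 22, 25, 26]
Old median = 12
Insert x = -12
Old length even (10). Middle pair: indices 4,5 = 10,14.
New length odd (11). New median = single middle element.
x = -12: 1 elements are < x, 9 elements are > x.
New sorted list: [-13, -12, -7, 2, 3, 10, 14, 19, 22, 25, 26]
New median = 10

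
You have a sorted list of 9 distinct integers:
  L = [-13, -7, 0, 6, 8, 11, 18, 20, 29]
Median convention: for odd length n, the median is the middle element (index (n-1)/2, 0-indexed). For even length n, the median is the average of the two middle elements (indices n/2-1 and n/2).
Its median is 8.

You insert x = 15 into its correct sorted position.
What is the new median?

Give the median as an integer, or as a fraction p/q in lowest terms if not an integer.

Old list (sorted, length 9): [-13, -7, 0, 6, 8, 11, 18, 20, 29]
Old median = 8
Insert x = 15
Old length odd (9). Middle was index 4 = 8.
New length even (10). New median = avg of two middle elements.
x = 15: 6 elements are < x, 3 elements are > x.
New sorted list: [-13, -7, 0, 6, 8, 11, 15, 18, 20, 29]
New median = 19/2

Answer: 19/2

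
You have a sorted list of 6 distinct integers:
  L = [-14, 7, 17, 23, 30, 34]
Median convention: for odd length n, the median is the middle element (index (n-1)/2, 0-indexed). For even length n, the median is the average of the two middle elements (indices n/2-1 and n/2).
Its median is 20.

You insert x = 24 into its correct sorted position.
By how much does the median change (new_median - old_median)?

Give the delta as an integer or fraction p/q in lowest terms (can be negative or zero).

Old median = 20
After inserting x = 24: new sorted = [-14, 7, 17, 23, 24, 30, 34]
New median = 23
Delta = 23 - 20 = 3

Answer: 3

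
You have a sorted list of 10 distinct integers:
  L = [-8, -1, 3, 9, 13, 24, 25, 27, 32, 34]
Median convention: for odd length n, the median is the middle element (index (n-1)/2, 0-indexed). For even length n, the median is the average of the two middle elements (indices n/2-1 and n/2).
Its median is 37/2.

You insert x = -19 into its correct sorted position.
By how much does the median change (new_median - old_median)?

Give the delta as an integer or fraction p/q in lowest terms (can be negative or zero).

Answer: -11/2

Derivation:
Old median = 37/2
After inserting x = -19: new sorted = [-19, -8, -1, 3, 9, 13, 24, 25, 27, 32, 34]
New median = 13
Delta = 13 - 37/2 = -11/2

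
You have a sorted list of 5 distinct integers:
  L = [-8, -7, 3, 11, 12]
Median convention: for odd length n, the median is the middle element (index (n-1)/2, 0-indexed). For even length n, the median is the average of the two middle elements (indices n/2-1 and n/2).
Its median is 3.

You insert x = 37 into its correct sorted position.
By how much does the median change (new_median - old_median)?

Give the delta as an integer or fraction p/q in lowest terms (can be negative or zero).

Answer: 4

Derivation:
Old median = 3
After inserting x = 37: new sorted = [-8, -7, 3, 11, 12, 37]
New median = 7
Delta = 7 - 3 = 4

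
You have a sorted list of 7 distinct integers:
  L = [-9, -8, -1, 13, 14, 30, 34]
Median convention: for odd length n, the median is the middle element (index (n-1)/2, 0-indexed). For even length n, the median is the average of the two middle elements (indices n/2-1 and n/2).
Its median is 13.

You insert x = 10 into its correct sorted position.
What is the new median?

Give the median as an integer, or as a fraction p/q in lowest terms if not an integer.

Answer: 23/2

Derivation:
Old list (sorted, length 7): [-9, -8, -1, 13, 14, 30, 34]
Old median = 13
Insert x = 10
Old length odd (7). Middle was index 3 = 13.
New length even (8). New median = avg of two middle elements.
x = 10: 3 elements are < x, 4 elements are > x.
New sorted list: [-9, -8, -1, 10, 13, 14, 30, 34]
New median = 23/2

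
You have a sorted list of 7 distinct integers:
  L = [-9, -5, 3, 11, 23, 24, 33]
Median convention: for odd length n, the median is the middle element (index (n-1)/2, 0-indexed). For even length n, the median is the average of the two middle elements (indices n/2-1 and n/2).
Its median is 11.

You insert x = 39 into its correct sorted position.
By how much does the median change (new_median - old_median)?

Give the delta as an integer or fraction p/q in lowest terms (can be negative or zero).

Answer: 6

Derivation:
Old median = 11
After inserting x = 39: new sorted = [-9, -5, 3, 11, 23, 24, 33, 39]
New median = 17
Delta = 17 - 11 = 6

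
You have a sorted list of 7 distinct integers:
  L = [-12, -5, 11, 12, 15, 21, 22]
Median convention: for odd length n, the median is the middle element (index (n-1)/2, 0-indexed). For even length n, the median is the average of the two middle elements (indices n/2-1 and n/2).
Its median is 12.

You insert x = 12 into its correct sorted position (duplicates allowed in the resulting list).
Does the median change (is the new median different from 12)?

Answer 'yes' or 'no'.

Answer: no

Derivation:
Old median = 12
Insert x = 12
New median = 12
Changed? no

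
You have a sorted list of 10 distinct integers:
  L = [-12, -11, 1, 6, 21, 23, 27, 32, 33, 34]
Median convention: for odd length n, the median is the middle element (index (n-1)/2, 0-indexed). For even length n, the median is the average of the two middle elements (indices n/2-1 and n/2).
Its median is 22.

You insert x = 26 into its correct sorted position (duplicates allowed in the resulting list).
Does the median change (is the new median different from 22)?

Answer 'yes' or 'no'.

Old median = 22
Insert x = 26
New median = 23
Changed? yes

Answer: yes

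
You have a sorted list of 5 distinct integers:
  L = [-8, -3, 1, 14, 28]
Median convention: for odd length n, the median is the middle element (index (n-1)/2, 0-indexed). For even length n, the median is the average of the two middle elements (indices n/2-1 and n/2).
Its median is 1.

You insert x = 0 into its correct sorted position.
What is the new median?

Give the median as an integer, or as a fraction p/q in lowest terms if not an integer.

Old list (sorted, length 5): [-8, -3, 1, 14, 28]
Old median = 1
Insert x = 0
Old length odd (5). Middle was index 2 = 1.
New length even (6). New median = avg of two middle elements.
x = 0: 2 elements are < x, 3 elements are > x.
New sorted list: [-8, -3, 0, 1, 14, 28]
New median = 1/2

Answer: 1/2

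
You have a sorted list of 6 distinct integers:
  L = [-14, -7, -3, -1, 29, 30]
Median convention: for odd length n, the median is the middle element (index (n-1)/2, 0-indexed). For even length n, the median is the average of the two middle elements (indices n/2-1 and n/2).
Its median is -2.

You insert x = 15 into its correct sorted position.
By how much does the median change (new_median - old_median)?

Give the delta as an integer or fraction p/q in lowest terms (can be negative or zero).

Answer: 1

Derivation:
Old median = -2
After inserting x = 15: new sorted = [-14, -7, -3, -1, 15, 29, 30]
New median = -1
Delta = -1 - -2 = 1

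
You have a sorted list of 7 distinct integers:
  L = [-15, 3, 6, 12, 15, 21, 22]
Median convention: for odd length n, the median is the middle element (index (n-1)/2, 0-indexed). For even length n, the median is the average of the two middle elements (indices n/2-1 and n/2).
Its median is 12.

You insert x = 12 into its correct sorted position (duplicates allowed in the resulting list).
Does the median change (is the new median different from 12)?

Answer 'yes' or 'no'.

Old median = 12
Insert x = 12
New median = 12
Changed? no

Answer: no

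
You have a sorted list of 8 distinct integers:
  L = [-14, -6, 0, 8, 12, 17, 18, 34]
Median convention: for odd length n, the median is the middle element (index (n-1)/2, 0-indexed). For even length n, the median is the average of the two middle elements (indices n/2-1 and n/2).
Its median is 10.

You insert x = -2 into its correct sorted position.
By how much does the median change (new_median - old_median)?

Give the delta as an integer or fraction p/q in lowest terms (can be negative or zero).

Answer: -2

Derivation:
Old median = 10
After inserting x = -2: new sorted = [-14, -6, -2, 0, 8, 12, 17, 18, 34]
New median = 8
Delta = 8 - 10 = -2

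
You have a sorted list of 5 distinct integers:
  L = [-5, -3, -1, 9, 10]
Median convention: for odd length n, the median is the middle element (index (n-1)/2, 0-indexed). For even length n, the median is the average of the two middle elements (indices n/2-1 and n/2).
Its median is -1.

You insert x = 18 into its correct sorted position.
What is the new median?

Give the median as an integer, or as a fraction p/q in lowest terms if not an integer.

Old list (sorted, length 5): [-5, -3, -1, 9, 10]
Old median = -1
Insert x = 18
Old length odd (5). Middle was index 2 = -1.
New length even (6). New median = avg of two middle elements.
x = 18: 5 elements are < x, 0 elements are > x.
New sorted list: [-5, -3, -1, 9, 10, 18]
New median = 4

Answer: 4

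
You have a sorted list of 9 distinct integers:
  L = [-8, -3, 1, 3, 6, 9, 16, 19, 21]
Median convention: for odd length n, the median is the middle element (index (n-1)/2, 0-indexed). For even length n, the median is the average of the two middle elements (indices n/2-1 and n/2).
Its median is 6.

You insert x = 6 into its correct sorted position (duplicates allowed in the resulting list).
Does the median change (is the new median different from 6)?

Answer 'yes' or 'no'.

Answer: no

Derivation:
Old median = 6
Insert x = 6
New median = 6
Changed? no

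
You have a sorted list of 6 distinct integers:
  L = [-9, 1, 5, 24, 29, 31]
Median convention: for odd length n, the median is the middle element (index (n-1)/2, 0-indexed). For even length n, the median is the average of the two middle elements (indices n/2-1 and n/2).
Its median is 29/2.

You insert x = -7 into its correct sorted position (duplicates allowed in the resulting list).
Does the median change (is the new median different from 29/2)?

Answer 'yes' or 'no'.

Old median = 29/2
Insert x = -7
New median = 5
Changed? yes

Answer: yes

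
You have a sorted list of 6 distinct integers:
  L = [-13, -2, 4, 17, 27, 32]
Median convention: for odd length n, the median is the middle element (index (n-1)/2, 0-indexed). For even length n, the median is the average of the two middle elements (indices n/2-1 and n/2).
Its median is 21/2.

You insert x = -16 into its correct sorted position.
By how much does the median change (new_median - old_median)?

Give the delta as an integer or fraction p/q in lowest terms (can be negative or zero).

Answer: -13/2

Derivation:
Old median = 21/2
After inserting x = -16: new sorted = [-16, -13, -2, 4, 17, 27, 32]
New median = 4
Delta = 4 - 21/2 = -13/2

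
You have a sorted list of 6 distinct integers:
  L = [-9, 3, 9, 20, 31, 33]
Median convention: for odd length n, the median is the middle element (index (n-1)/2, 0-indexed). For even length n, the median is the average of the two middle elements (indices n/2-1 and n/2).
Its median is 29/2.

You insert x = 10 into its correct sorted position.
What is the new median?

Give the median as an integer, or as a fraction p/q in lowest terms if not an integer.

Answer: 10

Derivation:
Old list (sorted, length 6): [-9, 3, 9, 20, 31, 33]
Old median = 29/2
Insert x = 10
Old length even (6). Middle pair: indices 2,3 = 9,20.
New length odd (7). New median = single middle element.
x = 10: 3 elements are < x, 3 elements are > x.
New sorted list: [-9, 3, 9, 10, 20, 31, 33]
New median = 10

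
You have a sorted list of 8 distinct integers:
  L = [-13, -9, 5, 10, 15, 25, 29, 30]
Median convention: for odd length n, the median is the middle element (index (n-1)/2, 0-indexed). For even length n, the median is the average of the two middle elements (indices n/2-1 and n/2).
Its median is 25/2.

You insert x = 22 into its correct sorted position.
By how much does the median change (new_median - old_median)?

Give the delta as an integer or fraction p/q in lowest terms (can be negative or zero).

Old median = 25/2
After inserting x = 22: new sorted = [-13, -9, 5, 10, 15, 22, 25, 29, 30]
New median = 15
Delta = 15 - 25/2 = 5/2

Answer: 5/2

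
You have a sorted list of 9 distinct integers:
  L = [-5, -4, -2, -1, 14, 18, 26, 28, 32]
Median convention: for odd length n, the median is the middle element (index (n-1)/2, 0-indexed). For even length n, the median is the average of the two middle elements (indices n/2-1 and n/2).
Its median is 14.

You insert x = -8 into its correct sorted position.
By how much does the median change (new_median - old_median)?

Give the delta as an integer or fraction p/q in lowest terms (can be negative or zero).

Old median = 14
After inserting x = -8: new sorted = [-8, -5, -4, -2, -1, 14, 18, 26, 28, 32]
New median = 13/2
Delta = 13/2 - 14 = -15/2

Answer: -15/2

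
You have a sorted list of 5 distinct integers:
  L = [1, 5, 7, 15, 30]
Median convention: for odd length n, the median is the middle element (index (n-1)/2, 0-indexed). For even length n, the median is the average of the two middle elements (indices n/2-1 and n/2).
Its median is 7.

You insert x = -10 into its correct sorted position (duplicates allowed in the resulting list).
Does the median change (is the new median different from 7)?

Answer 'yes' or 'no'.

Answer: yes

Derivation:
Old median = 7
Insert x = -10
New median = 6
Changed? yes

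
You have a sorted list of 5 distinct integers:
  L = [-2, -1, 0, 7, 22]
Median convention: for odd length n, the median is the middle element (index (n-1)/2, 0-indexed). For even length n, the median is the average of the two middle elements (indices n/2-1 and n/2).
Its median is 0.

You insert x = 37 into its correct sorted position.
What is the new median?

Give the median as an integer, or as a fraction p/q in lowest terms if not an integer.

Old list (sorted, length 5): [-2, -1, 0, 7, 22]
Old median = 0
Insert x = 37
Old length odd (5). Middle was index 2 = 0.
New length even (6). New median = avg of two middle elements.
x = 37: 5 elements are < x, 0 elements are > x.
New sorted list: [-2, -1, 0, 7, 22, 37]
New median = 7/2

Answer: 7/2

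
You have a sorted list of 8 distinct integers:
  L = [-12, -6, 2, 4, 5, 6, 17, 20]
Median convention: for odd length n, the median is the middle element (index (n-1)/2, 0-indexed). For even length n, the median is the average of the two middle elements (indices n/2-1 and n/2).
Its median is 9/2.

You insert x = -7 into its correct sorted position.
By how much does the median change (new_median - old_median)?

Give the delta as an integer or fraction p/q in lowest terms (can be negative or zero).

Answer: -1/2

Derivation:
Old median = 9/2
After inserting x = -7: new sorted = [-12, -7, -6, 2, 4, 5, 6, 17, 20]
New median = 4
Delta = 4 - 9/2 = -1/2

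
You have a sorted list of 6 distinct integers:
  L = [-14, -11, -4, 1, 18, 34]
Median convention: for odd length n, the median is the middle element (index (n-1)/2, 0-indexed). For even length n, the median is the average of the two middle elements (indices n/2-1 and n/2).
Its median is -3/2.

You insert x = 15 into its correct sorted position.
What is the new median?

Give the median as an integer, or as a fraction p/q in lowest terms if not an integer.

Answer: 1

Derivation:
Old list (sorted, length 6): [-14, -11, -4, 1, 18, 34]
Old median = -3/2
Insert x = 15
Old length even (6). Middle pair: indices 2,3 = -4,1.
New length odd (7). New median = single middle element.
x = 15: 4 elements are < x, 2 elements are > x.
New sorted list: [-14, -11, -4, 1, 15, 18, 34]
New median = 1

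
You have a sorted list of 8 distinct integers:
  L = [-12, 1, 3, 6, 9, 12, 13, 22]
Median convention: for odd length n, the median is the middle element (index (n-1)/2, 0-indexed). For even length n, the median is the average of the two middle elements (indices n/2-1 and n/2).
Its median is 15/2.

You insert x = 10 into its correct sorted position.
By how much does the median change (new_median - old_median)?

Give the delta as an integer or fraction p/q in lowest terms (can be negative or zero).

Answer: 3/2

Derivation:
Old median = 15/2
After inserting x = 10: new sorted = [-12, 1, 3, 6, 9, 10, 12, 13, 22]
New median = 9
Delta = 9 - 15/2 = 3/2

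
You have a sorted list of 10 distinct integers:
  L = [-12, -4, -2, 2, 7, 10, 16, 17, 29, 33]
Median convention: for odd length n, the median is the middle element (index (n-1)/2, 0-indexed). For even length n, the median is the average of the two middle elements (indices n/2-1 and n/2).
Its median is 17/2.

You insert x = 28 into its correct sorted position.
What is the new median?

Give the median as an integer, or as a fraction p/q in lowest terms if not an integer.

Old list (sorted, length 10): [-12, -4, -2, 2, 7, 10, 16, 17, 29, 33]
Old median = 17/2
Insert x = 28
Old length even (10). Middle pair: indices 4,5 = 7,10.
New length odd (11). New median = single middle element.
x = 28: 8 elements are < x, 2 elements are > x.
New sorted list: [-12, -4, -2, 2, 7, 10, 16, 17, 28, 29, 33]
New median = 10

Answer: 10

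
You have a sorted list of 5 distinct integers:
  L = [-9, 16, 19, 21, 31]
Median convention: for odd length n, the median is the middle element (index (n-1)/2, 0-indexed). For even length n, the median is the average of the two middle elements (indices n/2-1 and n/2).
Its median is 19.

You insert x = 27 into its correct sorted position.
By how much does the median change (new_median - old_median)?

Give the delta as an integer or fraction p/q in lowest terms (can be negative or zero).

Answer: 1

Derivation:
Old median = 19
After inserting x = 27: new sorted = [-9, 16, 19, 21, 27, 31]
New median = 20
Delta = 20 - 19 = 1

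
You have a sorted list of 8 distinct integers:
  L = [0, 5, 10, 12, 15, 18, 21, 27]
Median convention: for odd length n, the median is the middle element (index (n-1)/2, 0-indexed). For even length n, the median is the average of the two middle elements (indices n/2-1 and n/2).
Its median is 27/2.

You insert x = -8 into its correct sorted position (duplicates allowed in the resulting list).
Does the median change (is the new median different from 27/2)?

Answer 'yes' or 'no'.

Answer: yes

Derivation:
Old median = 27/2
Insert x = -8
New median = 12
Changed? yes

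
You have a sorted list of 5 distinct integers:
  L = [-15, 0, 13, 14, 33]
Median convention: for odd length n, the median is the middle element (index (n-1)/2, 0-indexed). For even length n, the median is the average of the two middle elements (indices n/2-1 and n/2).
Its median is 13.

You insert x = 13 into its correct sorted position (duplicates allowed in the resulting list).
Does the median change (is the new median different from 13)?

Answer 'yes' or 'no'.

Old median = 13
Insert x = 13
New median = 13
Changed? no

Answer: no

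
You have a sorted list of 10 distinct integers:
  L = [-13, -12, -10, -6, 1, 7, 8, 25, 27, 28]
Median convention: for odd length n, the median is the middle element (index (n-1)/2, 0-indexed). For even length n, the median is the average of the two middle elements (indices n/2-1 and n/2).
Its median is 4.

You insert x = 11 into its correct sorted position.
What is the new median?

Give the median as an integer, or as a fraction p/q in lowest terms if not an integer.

Answer: 7

Derivation:
Old list (sorted, length 10): [-13, -12, -10, -6, 1, 7, 8, 25, 27, 28]
Old median = 4
Insert x = 11
Old length even (10). Middle pair: indices 4,5 = 1,7.
New length odd (11). New median = single middle element.
x = 11: 7 elements are < x, 3 elements are > x.
New sorted list: [-13, -12, -10, -6, 1, 7, 8, 11, 25, 27, 28]
New median = 7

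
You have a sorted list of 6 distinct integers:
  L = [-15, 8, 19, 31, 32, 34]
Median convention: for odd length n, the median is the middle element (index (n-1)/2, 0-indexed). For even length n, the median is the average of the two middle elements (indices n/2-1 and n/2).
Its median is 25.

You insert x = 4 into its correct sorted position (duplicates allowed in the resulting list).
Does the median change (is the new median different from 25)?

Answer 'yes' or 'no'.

Answer: yes

Derivation:
Old median = 25
Insert x = 4
New median = 19
Changed? yes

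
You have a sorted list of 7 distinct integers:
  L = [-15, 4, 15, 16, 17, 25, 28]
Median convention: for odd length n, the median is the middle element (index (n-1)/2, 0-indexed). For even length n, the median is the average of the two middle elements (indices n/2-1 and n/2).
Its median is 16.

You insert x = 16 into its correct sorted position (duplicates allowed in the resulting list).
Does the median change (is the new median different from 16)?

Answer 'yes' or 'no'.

Old median = 16
Insert x = 16
New median = 16
Changed? no

Answer: no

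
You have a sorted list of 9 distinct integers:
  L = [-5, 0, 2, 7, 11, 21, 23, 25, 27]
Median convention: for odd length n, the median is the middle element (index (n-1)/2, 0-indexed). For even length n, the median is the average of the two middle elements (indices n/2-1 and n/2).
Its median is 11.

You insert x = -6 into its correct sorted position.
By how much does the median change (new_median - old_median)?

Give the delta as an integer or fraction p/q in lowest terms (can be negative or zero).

Old median = 11
After inserting x = -6: new sorted = [-6, -5, 0, 2, 7, 11, 21, 23, 25, 27]
New median = 9
Delta = 9 - 11 = -2

Answer: -2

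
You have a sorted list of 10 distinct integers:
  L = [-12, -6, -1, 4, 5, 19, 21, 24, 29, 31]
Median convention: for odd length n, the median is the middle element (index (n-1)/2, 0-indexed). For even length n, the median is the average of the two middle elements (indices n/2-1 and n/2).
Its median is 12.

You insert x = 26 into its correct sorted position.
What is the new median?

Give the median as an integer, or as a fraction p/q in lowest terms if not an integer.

Old list (sorted, length 10): [-12, -6, -1, 4, 5, 19, 21, 24, 29, 31]
Old median = 12
Insert x = 26
Old length even (10). Middle pair: indices 4,5 = 5,19.
New length odd (11). New median = single middle element.
x = 26: 8 elements are < x, 2 elements are > x.
New sorted list: [-12, -6, -1, 4, 5, 19, 21, 24, 26, 29, 31]
New median = 19

Answer: 19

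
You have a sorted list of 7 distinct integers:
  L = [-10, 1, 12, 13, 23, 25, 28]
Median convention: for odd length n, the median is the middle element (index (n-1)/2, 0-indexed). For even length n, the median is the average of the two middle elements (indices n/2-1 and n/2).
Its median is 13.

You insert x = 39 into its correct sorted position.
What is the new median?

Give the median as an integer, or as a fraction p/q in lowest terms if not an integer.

Old list (sorted, length 7): [-10, 1, 12, 13, 23, 25, 28]
Old median = 13
Insert x = 39
Old length odd (7). Middle was index 3 = 13.
New length even (8). New median = avg of two middle elements.
x = 39: 7 elements are < x, 0 elements are > x.
New sorted list: [-10, 1, 12, 13, 23, 25, 28, 39]
New median = 18

Answer: 18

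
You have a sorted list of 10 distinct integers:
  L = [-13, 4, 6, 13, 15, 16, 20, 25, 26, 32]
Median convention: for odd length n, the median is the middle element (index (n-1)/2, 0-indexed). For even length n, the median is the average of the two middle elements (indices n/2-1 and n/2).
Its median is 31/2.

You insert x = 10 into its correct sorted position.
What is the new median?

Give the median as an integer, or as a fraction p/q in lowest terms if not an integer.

Old list (sorted, length 10): [-13, 4, 6, 13, 15, 16, 20, 25, 26, 32]
Old median = 31/2
Insert x = 10
Old length even (10). Middle pair: indices 4,5 = 15,16.
New length odd (11). New median = single middle element.
x = 10: 3 elements are < x, 7 elements are > x.
New sorted list: [-13, 4, 6, 10, 13, 15, 16, 20, 25, 26, 32]
New median = 15

Answer: 15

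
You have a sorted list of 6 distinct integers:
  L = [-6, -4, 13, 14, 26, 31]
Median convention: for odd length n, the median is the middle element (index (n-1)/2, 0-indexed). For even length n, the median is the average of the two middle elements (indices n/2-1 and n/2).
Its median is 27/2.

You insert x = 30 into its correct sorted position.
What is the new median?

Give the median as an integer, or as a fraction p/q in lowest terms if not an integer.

Old list (sorted, length 6): [-6, -4, 13, 14, 26, 31]
Old median = 27/2
Insert x = 30
Old length even (6). Middle pair: indices 2,3 = 13,14.
New length odd (7). New median = single middle element.
x = 30: 5 elements are < x, 1 elements are > x.
New sorted list: [-6, -4, 13, 14, 26, 30, 31]
New median = 14

Answer: 14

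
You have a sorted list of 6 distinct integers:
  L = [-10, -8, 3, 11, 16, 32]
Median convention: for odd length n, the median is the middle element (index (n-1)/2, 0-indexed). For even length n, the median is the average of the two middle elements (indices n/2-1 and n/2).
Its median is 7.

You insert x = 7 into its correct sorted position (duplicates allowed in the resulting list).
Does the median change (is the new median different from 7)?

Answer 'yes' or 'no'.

Old median = 7
Insert x = 7
New median = 7
Changed? no

Answer: no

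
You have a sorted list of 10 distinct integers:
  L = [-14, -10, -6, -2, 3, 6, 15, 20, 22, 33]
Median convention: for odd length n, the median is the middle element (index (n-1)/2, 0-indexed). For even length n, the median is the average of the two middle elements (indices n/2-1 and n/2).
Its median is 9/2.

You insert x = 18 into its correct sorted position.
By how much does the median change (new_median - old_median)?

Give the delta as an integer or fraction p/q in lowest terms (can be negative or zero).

Old median = 9/2
After inserting x = 18: new sorted = [-14, -10, -6, -2, 3, 6, 15, 18, 20, 22, 33]
New median = 6
Delta = 6 - 9/2 = 3/2

Answer: 3/2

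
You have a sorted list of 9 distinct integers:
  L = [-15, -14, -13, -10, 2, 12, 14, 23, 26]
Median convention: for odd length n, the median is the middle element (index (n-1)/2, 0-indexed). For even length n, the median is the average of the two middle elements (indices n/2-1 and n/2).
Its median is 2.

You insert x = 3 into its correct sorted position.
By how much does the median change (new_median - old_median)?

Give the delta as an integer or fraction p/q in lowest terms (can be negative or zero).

Answer: 1/2

Derivation:
Old median = 2
After inserting x = 3: new sorted = [-15, -14, -13, -10, 2, 3, 12, 14, 23, 26]
New median = 5/2
Delta = 5/2 - 2 = 1/2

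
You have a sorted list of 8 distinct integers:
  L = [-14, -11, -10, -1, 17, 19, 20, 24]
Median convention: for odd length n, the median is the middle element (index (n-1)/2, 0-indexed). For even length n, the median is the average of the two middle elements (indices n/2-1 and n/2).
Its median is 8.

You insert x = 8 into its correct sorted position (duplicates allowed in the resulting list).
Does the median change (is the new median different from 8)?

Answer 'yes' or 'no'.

Answer: no

Derivation:
Old median = 8
Insert x = 8
New median = 8
Changed? no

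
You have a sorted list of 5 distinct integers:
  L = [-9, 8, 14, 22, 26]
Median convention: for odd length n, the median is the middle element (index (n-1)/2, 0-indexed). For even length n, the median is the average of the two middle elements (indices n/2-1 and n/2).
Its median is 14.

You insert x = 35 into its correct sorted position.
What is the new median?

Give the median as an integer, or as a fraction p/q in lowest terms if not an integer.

Old list (sorted, length 5): [-9, 8, 14, 22, 26]
Old median = 14
Insert x = 35
Old length odd (5). Middle was index 2 = 14.
New length even (6). New median = avg of two middle elements.
x = 35: 5 elements are < x, 0 elements are > x.
New sorted list: [-9, 8, 14, 22, 26, 35]
New median = 18

Answer: 18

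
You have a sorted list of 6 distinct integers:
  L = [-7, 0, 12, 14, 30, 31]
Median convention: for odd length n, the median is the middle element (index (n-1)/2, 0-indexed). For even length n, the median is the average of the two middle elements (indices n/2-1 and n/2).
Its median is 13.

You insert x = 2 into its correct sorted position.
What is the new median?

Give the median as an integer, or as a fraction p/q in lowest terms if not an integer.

Old list (sorted, length 6): [-7, 0, 12, 14, 30, 31]
Old median = 13
Insert x = 2
Old length even (6). Middle pair: indices 2,3 = 12,14.
New length odd (7). New median = single middle element.
x = 2: 2 elements are < x, 4 elements are > x.
New sorted list: [-7, 0, 2, 12, 14, 30, 31]
New median = 12

Answer: 12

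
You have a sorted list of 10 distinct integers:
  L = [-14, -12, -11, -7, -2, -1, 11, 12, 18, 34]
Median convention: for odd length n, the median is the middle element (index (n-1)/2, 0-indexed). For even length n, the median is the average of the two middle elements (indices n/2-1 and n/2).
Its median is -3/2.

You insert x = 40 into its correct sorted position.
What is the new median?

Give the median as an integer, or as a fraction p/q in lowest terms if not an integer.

Old list (sorted, length 10): [-14, -12, -11, -7, -2, -1, 11, 12, 18, 34]
Old median = -3/2
Insert x = 40
Old length even (10). Middle pair: indices 4,5 = -2,-1.
New length odd (11). New median = single middle element.
x = 40: 10 elements are < x, 0 elements are > x.
New sorted list: [-14, -12, -11, -7, -2, -1, 11, 12, 18, 34, 40]
New median = -1

Answer: -1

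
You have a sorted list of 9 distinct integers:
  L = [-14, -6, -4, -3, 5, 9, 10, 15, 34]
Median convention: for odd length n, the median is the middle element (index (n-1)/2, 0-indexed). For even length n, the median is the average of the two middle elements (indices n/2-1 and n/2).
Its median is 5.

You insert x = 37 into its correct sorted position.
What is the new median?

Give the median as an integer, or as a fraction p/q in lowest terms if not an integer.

Answer: 7

Derivation:
Old list (sorted, length 9): [-14, -6, -4, -3, 5, 9, 10, 15, 34]
Old median = 5
Insert x = 37
Old length odd (9). Middle was index 4 = 5.
New length even (10). New median = avg of two middle elements.
x = 37: 9 elements are < x, 0 elements are > x.
New sorted list: [-14, -6, -4, -3, 5, 9, 10, 15, 34, 37]
New median = 7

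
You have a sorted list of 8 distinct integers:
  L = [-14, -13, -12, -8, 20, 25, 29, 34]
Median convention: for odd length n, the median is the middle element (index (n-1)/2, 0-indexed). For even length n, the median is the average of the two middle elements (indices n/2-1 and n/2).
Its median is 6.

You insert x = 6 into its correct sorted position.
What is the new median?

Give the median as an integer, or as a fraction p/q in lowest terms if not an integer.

Old list (sorted, length 8): [-14, -13, -12, -8, 20, 25, 29, 34]
Old median = 6
Insert x = 6
Old length even (8). Middle pair: indices 3,4 = -8,20.
New length odd (9). New median = single middle element.
x = 6: 4 elements are < x, 4 elements are > x.
New sorted list: [-14, -13, -12, -8, 6, 20, 25, 29, 34]
New median = 6

Answer: 6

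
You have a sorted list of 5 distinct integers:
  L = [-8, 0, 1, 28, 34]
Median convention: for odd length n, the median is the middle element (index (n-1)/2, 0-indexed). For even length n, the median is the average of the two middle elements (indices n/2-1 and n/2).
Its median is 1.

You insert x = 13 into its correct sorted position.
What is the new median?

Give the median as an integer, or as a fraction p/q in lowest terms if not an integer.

Answer: 7

Derivation:
Old list (sorted, length 5): [-8, 0, 1, 28, 34]
Old median = 1
Insert x = 13
Old length odd (5). Middle was index 2 = 1.
New length even (6). New median = avg of two middle elements.
x = 13: 3 elements are < x, 2 elements are > x.
New sorted list: [-8, 0, 1, 13, 28, 34]
New median = 7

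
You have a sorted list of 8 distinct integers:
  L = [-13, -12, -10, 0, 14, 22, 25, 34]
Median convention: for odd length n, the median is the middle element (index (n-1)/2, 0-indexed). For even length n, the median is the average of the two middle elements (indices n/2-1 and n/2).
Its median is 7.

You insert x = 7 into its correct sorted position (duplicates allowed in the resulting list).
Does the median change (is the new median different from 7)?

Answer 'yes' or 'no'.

Answer: no

Derivation:
Old median = 7
Insert x = 7
New median = 7
Changed? no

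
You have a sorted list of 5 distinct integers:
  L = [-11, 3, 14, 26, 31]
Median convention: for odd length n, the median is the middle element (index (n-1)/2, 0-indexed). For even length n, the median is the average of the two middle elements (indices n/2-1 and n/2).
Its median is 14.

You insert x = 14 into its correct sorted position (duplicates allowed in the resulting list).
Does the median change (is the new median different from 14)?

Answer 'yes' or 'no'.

Old median = 14
Insert x = 14
New median = 14
Changed? no

Answer: no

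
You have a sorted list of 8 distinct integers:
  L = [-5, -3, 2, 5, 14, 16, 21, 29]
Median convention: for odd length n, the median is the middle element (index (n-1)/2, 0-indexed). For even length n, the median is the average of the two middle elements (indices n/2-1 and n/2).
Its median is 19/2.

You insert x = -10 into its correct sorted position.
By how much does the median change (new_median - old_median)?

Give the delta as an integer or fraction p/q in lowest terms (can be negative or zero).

Answer: -9/2

Derivation:
Old median = 19/2
After inserting x = -10: new sorted = [-10, -5, -3, 2, 5, 14, 16, 21, 29]
New median = 5
Delta = 5 - 19/2 = -9/2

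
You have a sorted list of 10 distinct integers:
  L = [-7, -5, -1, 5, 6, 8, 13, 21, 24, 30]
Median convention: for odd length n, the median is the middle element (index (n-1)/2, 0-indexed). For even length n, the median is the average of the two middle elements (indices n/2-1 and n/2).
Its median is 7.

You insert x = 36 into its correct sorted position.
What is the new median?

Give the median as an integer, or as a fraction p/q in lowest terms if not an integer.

Old list (sorted, length 10): [-7, -5, -1, 5, 6, 8, 13, 21, 24, 30]
Old median = 7
Insert x = 36
Old length even (10). Middle pair: indices 4,5 = 6,8.
New length odd (11). New median = single middle element.
x = 36: 10 elements are < x, 0 elements are > x.
New sorted list: [-7, -5, -1, 5, 6, 8, 13, 21, 24, 30, 36]
New median = 8

Answer: 8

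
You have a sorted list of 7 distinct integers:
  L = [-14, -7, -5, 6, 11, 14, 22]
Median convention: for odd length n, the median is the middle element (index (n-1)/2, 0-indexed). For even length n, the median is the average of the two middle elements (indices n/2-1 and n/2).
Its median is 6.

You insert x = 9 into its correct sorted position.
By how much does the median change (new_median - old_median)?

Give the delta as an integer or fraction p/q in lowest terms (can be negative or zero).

Answer: 3/2

Derivation:
Old median = 6
After inserting x = 9: new sorted = [-14, -7, -5, 6, 9, 11, 14, 22]
New median = 15/2
Delta = 15/2 - 6 = 3/2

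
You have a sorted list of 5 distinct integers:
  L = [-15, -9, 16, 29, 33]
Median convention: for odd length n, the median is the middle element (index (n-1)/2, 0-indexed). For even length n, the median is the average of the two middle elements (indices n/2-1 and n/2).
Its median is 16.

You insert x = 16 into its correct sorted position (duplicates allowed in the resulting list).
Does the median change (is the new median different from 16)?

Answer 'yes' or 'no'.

Old median = 16
Insert x = 16
New median = 16
Changed? no

Answer: no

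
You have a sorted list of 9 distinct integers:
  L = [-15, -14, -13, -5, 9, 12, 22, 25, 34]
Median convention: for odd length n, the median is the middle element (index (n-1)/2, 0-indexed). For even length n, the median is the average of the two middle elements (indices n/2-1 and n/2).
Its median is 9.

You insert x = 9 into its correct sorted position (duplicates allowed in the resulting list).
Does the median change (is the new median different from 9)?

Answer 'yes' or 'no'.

Answer: no

Derivation:
Old median = 9
Insert x = 9
New median = 9
Changed? no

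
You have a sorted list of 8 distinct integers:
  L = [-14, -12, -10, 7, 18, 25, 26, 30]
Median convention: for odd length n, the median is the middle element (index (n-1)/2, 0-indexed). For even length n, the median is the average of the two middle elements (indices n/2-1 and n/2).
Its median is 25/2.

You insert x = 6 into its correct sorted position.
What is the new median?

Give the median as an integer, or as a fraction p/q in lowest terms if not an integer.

Old list (sorted, length 8): [-14, -12, -10, 7, 18, 25, 26, 30]
Old median = 25/2
Insert x = 6
Old length even (8). Middle pair: indices 3,4 = 7,18.
New length odd (9). New median = single middle element.
x = 6: 3 elements are < x, 5 elements are > x.
New sorted list: [-14, -12, -10, 6, 7, 18, 25, 26, 30]
New median = 7

Answer: 7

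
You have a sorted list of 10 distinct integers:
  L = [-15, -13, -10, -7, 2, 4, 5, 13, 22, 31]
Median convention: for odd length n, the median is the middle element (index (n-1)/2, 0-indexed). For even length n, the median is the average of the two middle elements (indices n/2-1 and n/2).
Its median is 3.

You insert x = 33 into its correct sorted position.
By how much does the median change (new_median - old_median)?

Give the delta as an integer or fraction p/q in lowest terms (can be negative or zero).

Answer: 1

Derivation:
Old median = 3
After inserting x = 33: new sorted = [-15, -13, -10, -7, 2, 4, 5, 13, 22, 31, 33]
New median = 4
Delta = 4 - 3 = 1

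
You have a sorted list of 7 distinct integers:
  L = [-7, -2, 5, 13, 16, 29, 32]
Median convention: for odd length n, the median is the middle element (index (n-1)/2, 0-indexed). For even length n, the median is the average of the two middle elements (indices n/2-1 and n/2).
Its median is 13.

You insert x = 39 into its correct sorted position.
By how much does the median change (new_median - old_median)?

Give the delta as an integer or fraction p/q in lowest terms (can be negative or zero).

Old median = 13
After inserting x = 39: new sorted = [-7, -2, 5, 13, 16, 29, 32, 39]
New median = 29/2
Delta = 29/2 - 13 = 3/2

Answer: 3/2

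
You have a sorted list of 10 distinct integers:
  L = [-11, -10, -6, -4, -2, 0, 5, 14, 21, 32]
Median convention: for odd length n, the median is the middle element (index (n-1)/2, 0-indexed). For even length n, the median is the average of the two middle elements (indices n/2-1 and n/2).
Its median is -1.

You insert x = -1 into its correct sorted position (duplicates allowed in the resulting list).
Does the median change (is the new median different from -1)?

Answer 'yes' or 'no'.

Old median = -1
Insert x = -1
New median = -1
Changed? no

Answer: no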